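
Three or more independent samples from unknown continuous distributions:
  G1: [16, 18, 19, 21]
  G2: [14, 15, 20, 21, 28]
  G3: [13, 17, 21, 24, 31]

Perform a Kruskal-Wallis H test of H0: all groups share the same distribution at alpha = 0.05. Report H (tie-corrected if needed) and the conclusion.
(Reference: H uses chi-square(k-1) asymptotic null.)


Step 1: Combine all N = 14 observations and assign midranks.
sorted (value, group, rank): (13,G3,1), (14,G2,2), (15,G2,3), (16,G1,4), (17,G3,5), (18,G1,6), (19,G1,7), (20,G2,8), (21,G1,10), (21,G2,10), (21,G3,10), (24,G3,12), (28,G2,13), (31,G3,14)
Step 2: Sum ranks within each group.
R_1 = 27 (n_1 = 4)
R_2 = 36 (n_2 = 5)
R_3 = 42 (n_3 = 5)
Step 3: H = 12/(N(N+1)) * sum(R_i^2/n_i) - 3(N+1)
     = 12/(14*15) * (27^2/4 + 36^2/5 + 42^2/5) - 3*15
     = 0.057143 * 794.25 - 45
     = 0.385714.
Step 4: Ties present; correction factor C = 1 - 24/(14^3 - 14) = 0.991209. Corrected H = 0.385714 / 0.991209 = 0.389135.
Step 5: Under H0, H ~ chi^2(2); p-value = 0.823191.
Step 6: alpha = 0.05. fail to reject H0.

H = 0.3891, df = 2, p = 0.823191, fail to reject H0.


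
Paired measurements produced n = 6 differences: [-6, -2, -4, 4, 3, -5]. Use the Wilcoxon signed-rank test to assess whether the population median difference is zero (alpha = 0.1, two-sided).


Step 1: Drop any zero differences (none here) and take |d_i|.
|d| = [6, 2, 4, 4, 3, 5]
Step 2: Midrank |d_i| (ties get averaged ranks).
ranks: |6|->6, |2|->1, |4|->3.5, |4|->3.5, |3|->2, |5|->5
Step 3: Attach original signs; sum ranks with positive sign and with negative sign.
W+ = 3.5 + 2 = 5.5
W- = 6 + 1 + 3.5 + 5 = 15.5
(Check: W+ + W- = 21 should equal n(n+1)/2 = 21.)
Step 4: Test statistic W = min(W+, W-) = 5.5.
Step 5: Ties in |d|, so use the tie-corrected normal approximation.
        E[W] = n(n+1)/4 = 6*7/4 = 10.5.
        Tie groups: |d|=4 (t=2); sum(t^3 - t) = 6.
        Var[W] = n(n+1)(2n+1)/24 - sum(t^3-t)/48 = 546/24 - 6/48 = 22.625.
        z = (W - E[W]) / sqrt(Var[W]) = (5.5 - 10.5) / 4.7566 = -1.0512.
        Two-sided p = 2*Phi(z) = 0.293177.
Step 6: alpha = 0.1. fail to reject H0.

W+ = 5.5, W- = 15.5, W = min = 5.5, p = 0.293177, fail to reject H0.


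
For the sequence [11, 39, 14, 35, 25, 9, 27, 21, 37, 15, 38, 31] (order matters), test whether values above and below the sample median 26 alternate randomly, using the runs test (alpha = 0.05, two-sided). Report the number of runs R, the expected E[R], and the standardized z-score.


Step 1: Compute median = 26; label A = above, B = below.
Labels in order: BABABBABABAA  (n_A = 6, n_B = 6)
Step 2: Count runs R = 10.
Step 3: Under H0 (random ordering), E[R] = 2*n_A*n_B/(n_A+n_B) + 1 = 2*6*6/12 + 1 = 7.0000.
        Var[R] = 2*n_A*n_B*(2*n_A*n_B - n_A - n_B) / ((n_A+n_B)^2 * (n_A+n_B-1)) = 4320/1584 = 2.7273.
        SD[R] = 1.6514.
Step 4: Continuity-corrected z = (R - 0.5 - E[R]) / SD[R] = (10 - 0.5 - 7.0000) / 1.6514 = 1.5138.
Step 5: Two-sided p-value via normal approximation = 2*(1 - Phi(|z|)) = 0.130070.
Step 6: alpha = 0.05. fail to reject H0.

R = 10, z = 1.5138, p = 0.130070, fail to reject H0.


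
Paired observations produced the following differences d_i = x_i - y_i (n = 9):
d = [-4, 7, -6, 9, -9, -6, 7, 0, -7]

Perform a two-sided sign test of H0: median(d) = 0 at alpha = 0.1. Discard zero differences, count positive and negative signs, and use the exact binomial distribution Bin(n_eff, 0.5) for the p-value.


Step 1: Discard zero differences. Original n = 9; n_eff = number of nonzero differences = 8.
Nonzero differences (with sign): -4, +7, -6, +9, -9, -6, +7, -7
Step 2: Count signs: positive = 3, negative = 5.
Step 3: Under H0: P(positive) = 0.5, so the number of positives S ~ Bin(8, 0.5).
Step 4: Two-sided exact p-value = sum of Bin(8,0.5) probabilities at or below the observed probability = 0.726562.
Step 5: alpha = 0.1. fail to reject H0.

n_eff = 8, pos = 3, neg = 5, p = 0.726562, fail to reject H0.


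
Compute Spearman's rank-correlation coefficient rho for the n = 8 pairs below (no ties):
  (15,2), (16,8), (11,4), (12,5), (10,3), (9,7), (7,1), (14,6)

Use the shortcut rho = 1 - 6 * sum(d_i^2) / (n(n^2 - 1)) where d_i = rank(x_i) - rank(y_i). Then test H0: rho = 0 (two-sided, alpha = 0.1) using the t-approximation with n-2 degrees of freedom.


Step 1: Rank x and y separately (midranks; no ties here).
rank(x): 15->7, 16->8, 11->4, 12->5, 10->3, 9->2, 7->1, 14->6
rank(y): 2->2, 8->8, 4->4, 5->5, 3->3, 7->7, 1->1, 6->6
Step 2: d_i = R_x(i) - R_y(i); compute d_i^2.
  (7-2)^2=25, (8-8)^2=0, (4-4)^2=0, (5-5)^2=0, (3-3)^2=0, (2-7)^2=25, (1-1)^2=0, (6-6)^2=0
sum(d^2) = 50.
Step 3: rho = 1 - 6*50 / (8*(8^2 - 1)) = 1 - 300/504 = 0.404762.
Step 4: Under H0, t = rho * sqrt((n-2)/(1-rho^2)) = 1.0842 ~ t(6).
Step 5: Two-sided p-value from the t-distribution with 6 df = 0.319889.
Step 6: alpha = 0.1. fail to reject H0.

rho = 0.4048, p = 0.319889, fail to reject H0 at alpha = 0.1.


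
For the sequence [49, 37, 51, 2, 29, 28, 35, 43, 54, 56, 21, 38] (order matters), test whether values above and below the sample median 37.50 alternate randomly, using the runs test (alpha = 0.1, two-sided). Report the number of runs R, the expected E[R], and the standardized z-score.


Step 1: Compute median = 37.50; label A = above, B = below.
Labels in order: ABABBBBAAABA  (n_A = 6, n_B = 6)
Step 2: Count runs R = 7.
Step 3: Under H0 (random ordering), E[R] = 2*n_A*n_B/(n_A+n_B) + 1 = 2*6*6/12 + 1 = 7.0000.
        Var[R] = 2*n_A*n_B*(2*n_A*n_B - n_A - n_B) / ((n_A+n_B)^2 * (n_A+n_B-1)) = 4320/1584 = 2.7273.
        SD[R] = 1.6514.
Step 4: R = E[R], so z = 0 with no continuity correction.
Step 5: Two-sided p-value via normal approximation = 2*(1 - Phi(|z|)) = 1.000000.
Step 6: alpha = 0.1. fail to reject H0.

R = 7, z = 0.0000, p = 1.000000, fail to reject H0.


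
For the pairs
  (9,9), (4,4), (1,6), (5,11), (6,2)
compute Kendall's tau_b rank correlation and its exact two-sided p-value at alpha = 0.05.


Step 1: Enumerate the 10 unordered pairs (i,j) with i<j and classify each by sign(x_j-x_i) * sign(y_j-y_i).
  (1,2):dx=-5,dy=-5->C; (1,3):dx=-8,dy=-3->C; (1,4):dx=-4,dy=+2->D; (1,5):dx=-3,dy=-7->C
  (2,3):dx=-3,dy=+2->D; (2,4):dx=+1,dy=+7->C; (2,5):dx=+2,dy=-2->D; (3,4):dx=+4,dy=+5->C
  (3,5):dx=+5,dy=-4->D; (4,5):dx=+1,dy=-9->D
Step 2: C = 5, D = 5, total pairs = 10.
Step 3: tau = (C - D)/(n(n-1)/2) = (5 - 5)/10 = 0.000000.
Step 4: Exact two-sided p-value (enumerate n! = 120 permutations of y under H0): p = 1.000000.
Step 5: alpha = 0.05. fail to reject H0.

tau_b = 0.0000 (C=5, D=5), p = 1.000000, fail to reject H0.


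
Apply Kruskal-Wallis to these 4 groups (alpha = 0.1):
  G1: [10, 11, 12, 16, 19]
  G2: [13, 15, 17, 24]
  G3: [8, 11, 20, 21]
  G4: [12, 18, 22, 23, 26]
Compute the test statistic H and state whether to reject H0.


Step 1: Combine all N = 18 observations and assign midranks.
sorted (value, group, rank): (8,G3,1), (10,G1,2), (11,G1,3.5), (11,G3,3.5), (12,G1,5.5), (12,G4,5.5), (13,G2,7), (15,G2,8), (16,G1,9), (17,G2,10), (18,G4,11), (19,G1,12), (20,G3,13), (21,G3,14), (22,G4,15), (23,G4,16), (24,G2,17), (26,G4,18)
Step 2: Sum ranks within each group.
R_1 = 32 (n_1 = 5)
R_2 = 42 (n_2 = 4)
R_3 = 31.5 (n_3 = 4)
R_4 = 65.5 (n_4 = 5)
Step 3: H = 12/(N(N+1)) * sum(R_i^2/n_i) - 3(N+1)
     = 12/(18*19) * (32^2/5 + 42^2/4 + 31.5^2/4 + 65.5^2/5) - 3*19
     = 0.035088 * 1751.91 - 57
     = 4.470614.
Step 4: Ties present; correction factor C = 1 - 12/(18^3 - 18) = 0.997936. Corrected H = 4.470614 / 0.997936 = 4.479860.
Step 5: Under H0, H ~ chi^2(3); p-value = 0.214094.
Step 6: alpha = 0.1. fail to reject H0.

H = 4.4799, df = 3, p = 0.214094, fail to reject H0.


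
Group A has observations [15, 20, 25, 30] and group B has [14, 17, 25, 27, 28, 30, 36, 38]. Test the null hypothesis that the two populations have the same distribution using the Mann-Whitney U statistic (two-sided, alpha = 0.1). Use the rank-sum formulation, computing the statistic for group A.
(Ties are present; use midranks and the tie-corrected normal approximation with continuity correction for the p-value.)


Step 1: Combine and sort all 12 observations; assign midranks.
sorted (value, group): (14,Y), (15,X), (17,Y), (20,X), (25,X), (25,Y), (27,Y), (28,Y), (30,X), (30,Y), (36,Y), (38,Y)
ranks: 14->1, 15->2, 17->3, 20->4, 25->5.5, 25->5.5, 27->7, 28->8, 30->9.5, 30->9.5, 36->11, 38->12
Step 2: Rank sum for X: R1 = 2 + 4 + 5.5 + 9.5 = 21.
Step 3: U_X = R1 - n1(n1+1)/2 = 21 - 4*5/2 = 21 - 10 = 11.
       U_Y = n1*n2 - U_X = 32 - 11 = 21.
Step 4: Ties are present, so use the tie-corrected normal approximation (with continuity correction) for the p-value.
Step 5: p-value = 0.443097; compare to alpha = 0.1. fail to reject H0.

U_X = 11, p = 0.443097, fail to reject H0 at alpha = 0.1.


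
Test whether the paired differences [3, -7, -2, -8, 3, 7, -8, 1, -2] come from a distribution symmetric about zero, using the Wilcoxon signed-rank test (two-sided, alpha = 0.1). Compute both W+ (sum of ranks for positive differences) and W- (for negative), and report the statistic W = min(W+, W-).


Step 1: Drop any zero differences (none here) and take |d_i|.
|d| = [3, 7, 2, 8, 3, 7, 8, 1, 2]
Step 2: Midrank |d_i| (ties get averaged ranks).
ranks: |3|->4.5, |7|->6.5, |2|->2.5, |8|->8.5, |3|->4.5, |7|->6.5, |8|->8.5, |1|->1, |2|->2.5
Step 3: Attach original signs; sum ranks with positive sign and with negative sign.
W+ = 4.5 + 4.5 + 6.5 + 1 = 16.5
W- = 6.5 + 2.5 + 8.5 + 8.5 + 2.5 = 28.5
(Check: W+ + W- = 45 should equal n(n+1)/2 = 45.)
Step 4: Test statistic W = min(W+, W-) = 16.5.
Step 5: Ties in |d|, so use the tie-corrected normal approximation.
        E[W] = n(n+1)/4 = 9*10/4 = 22.5.
        Tie groups: |d|=2 (t=2), |d|=3 (t=2), |d|=7 (t=2), |d|=8 (t=2); sum(t^3 - t) = 24.
        Var[W] = n(n+1)(2n+1)/24 - sum(t^3-t)/48 = 1710/24 - 24/48 = 70.75.
        z = (W - E[W]) / sqrt(Var[W]) = (16.5 - 22.5) / 8.4113 = -0.7133.
        Two-sided p = 2*Phi(z) = 0.475644.
Step 6: alpha = 0.1. fail to reject H0.

W+ = 16.5, W- = 28.5, W = min = 16.5, p = 0.475644, fail to reject H0.


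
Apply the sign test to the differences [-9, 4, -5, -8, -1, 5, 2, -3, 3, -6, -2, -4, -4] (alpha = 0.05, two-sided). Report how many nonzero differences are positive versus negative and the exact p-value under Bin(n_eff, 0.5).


Step 1: Discard zero differences. Original n = 13; n_eff = number of nonzero differences = 13.
Nonzero differences (with sign): -9, +4, -5, -8, -1, +5, +2, -3, +3, -6, -2, -4, -4
Step 2: Count signs: positive = 4, negative = 9.
Step 3: Under H0: P(positive) = 0.5, so the number of positives S ~ Bin(13, 0.5).
Step 4: Two-sided exact p-value = sum of Bin(13,0.5) probabilities at or below the observed probability = 0.266846.
Step 5: alpha = 0.05. fail to reject H0.

n_eff = 13, pos = 4, neg = 9, p = 0.266846, fail to reject H0.


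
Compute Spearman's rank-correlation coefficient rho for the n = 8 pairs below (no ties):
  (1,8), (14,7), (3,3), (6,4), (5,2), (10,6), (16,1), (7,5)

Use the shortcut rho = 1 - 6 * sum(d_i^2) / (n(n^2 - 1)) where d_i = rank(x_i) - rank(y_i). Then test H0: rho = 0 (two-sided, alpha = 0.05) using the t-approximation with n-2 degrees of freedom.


Step 1: Rank x and y separately (midranks; no ties here).
rank(x): 1->1, 14->7, 3->2, 6->4, 5->3, 10->6, 16->8, 7->5
rank(y): 8->8, 7->7, 3->3, 4->4, 2->2, 6->6, 1->1, 5->5
Step 2: d_i = R_x(i) - R_y(i); compute d_i^2.
  (1-8)^2=49, (7-7)^2=0, (2-3)^2=1, (4-4)^2=0, (3-2)^2=1, (6-6)^2=0, (8-1)^2=49, (5-5)^2=0
sum(d^2) = 100.
Step 3: rho = 1 - 6*100 / (8*(8^2 - 1)) = 1 - 600/504 = -0.190476.
Step 4: Under H0, t = rho * sqrt((n-2)/(1-rho^2)) = -0.4753 ~ t(6).
Step 5: Two-sided p-value from the t-distribution with 6 df = 0.651401.
Step 6: alpha = 0.05. fail to reject H0.

rho = -0.1905, p = 0.651401, fail to reject H0 at alpha = 0.05.


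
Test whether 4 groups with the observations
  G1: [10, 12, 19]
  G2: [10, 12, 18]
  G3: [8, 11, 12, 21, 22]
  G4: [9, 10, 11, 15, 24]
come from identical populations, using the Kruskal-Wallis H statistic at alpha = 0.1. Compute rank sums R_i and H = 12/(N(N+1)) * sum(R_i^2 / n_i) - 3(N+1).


Step 1: Combine all N = 16 observations and assign midranks.
sorted (value, group, rank): (8,G3,1), (9,G4,2), (10,G1,4), (10,G2,4), (10,G4,4), (11,G3,6.5), (11,G4,6.5), (12,G1,9), (12,G2,9), (12,G3,9), (15,G4,11), (18,G2,12), (19,G1,13), (21,G3,14), (22,G3,15), (24,G4,16)
Step 2: Sum ranks within each group.
R_1 = 26 (n_1 = 3)
R_2 = 25 (n_2 = 3)
R_3 = 45.5 (n_3 = 5)
R_4 = 39.5 (n_4 = 5)
Step 3: H = 12/(N(N+1)) * sum(R_i^2/n_i) - 3(N+1)
     = 12/(16*17) * (26^2/3 + 25^2/3 + 45.5^2/5 + 39.5^2/5) - 3*17
     = 0.044118 * 1159.77 - 51
     = 0.166176.
Step 4: Ties present; correction factor C = 1 - 54/(16^3 - 16) = 0.986765. Corrected H = 0.166176 / 0.986765 = 0.168405.
Step 5: Under H0, H ~ chi^2(3); p-value = 0.982521.
Step 6: alpha = 0.1. fail to reject H0.

H = 0.1684, df = 3, p = 0.982521, fail to reject H0.


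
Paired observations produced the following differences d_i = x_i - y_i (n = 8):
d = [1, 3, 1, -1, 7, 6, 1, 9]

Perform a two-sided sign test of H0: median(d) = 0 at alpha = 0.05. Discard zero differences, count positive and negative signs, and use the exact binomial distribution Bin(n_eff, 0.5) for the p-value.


Step 1: Discard zero differences. Original n = 8; n_eff = number of nonzero differences = 8.
Nonzero differences (with sign): +1, +3, +1, -1, +7, +6, +1, +9
Step 2: Count signs: positive = 7, negative = 1.
Step 3: Under H0: P(positive) = 0.5, so the number of positives S ~ Bin(8, 0.5).
Step 4: Two-sided exact p-value = sum of Bin(8,0.5) probabilities at or below the observed probability = 0.070312.
Step 5: alpha = 0.05. fail to reject H0.

n_eff = 8, pos = 7, neg = 1, p = 0.070312, fail to reject H0.


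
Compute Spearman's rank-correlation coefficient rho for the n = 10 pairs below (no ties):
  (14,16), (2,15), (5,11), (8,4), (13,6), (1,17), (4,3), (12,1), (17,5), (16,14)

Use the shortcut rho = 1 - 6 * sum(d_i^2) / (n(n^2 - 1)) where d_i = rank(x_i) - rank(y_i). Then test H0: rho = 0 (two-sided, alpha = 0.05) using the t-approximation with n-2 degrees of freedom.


Step 1: Rank x and y separately (midranks; no ties here).
rank(x): 14->8, 2->2, 5->4, 8->5, 13->7, 1->1, 4->3, 12->6, 17->10, 16->9
rank(y): 16->9, 15->8, 11->6, 4->3, 6->5, 17->10, 3->2, 1->1, 5->4, 14->7
Step 2: d_i = R_x(i) - R_y(i); compute d_i^2.
  (8-9)^2=1, (2-8)^2=36, (4-6)^2=4, (5-3)^2=4, (7-5)^2=4, (1-10)^2=81, (3-2)^2=1, (6-1)^2=25, (10-4)^2=36, (9-7)^2=4
sum(d^2) = 196.
Step 3: rho = 1 - 6*196 / (10*(10^2 - 1)) = 1 - 1176/990 = -0.187879.
Step 4: Under H0, t = rho * sqrt((n-2)/(1-rho^2)) = -0.5410 ~ t(8).
Step 5: Two-sided p-value from the t-distribution with 8 df = 0.603218.
Step 6: alpha = 0.05. fail to reject H0.

rho = -0.1879, p = 0.603218, fail to reject H0 at alpha = 0.05.


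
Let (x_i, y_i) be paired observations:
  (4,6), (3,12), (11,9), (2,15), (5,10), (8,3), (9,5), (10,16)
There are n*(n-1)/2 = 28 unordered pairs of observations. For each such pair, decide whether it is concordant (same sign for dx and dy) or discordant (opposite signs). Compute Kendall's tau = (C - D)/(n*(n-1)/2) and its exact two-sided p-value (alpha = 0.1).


Step 1: Enumerate the 28 unordered pairs (i,j) with i<j and classify each by sign(x_j-x_i) * sign(y_j-y_i).
  (1,2):dx=-1,dy=+6->D; (1,3):dx=+7,dy=+3->C; (1,4):dx=-2,dy=+9->D; (1,5):dx=+1,dy=+4->C
  (1,6):dx=+4,dy=-3->D; (1,7):dx=+5,dy=-1->D; (1,8):dx=+6,dy=+10->C; (2,3):dx=+8,dy=-3->D
  (2,4):dx=-1,dy=+3->D; (2,5):dx=+2,dy=-2->D; (2,6):dx=+5,dy=-9->D; (2,7):dx=+6,dy=-7->D
  (2,8):dx=+7,dy=+4->C; (3,4):dx=-9,dy=+6->D; (3,5):dx=-6,dy=+1->D; (3,6):dx=-3,dy=-6->C
  (3,7):dx=-2,dy=-4->C; (3,8):dx=-1,dy=+7->D; (4,5):dx=+3,dy=-5->D; (4,6):dx=+6,dy=-12->D
  (4,7):dx=+7,dy=-10->D; (4,8):dx=+8,dy=+1->C; (5,6):dx=+3,dy=-7->D; (5,7):dx=+4,dy=-5->D
  (5,8):dx=+5,dy=+6->C; (6,7):dx=+1,dy=+2->C; (6,8):dx=+2,dy=+13->C; (7,8):dx=+1,dy=+11->C
Step 2: C = 11, D = 17, total pairs = 28.
Step 3: tau = (C - D)/(n(n-1)/2) = (11 - 17)/28 = -0.214286.
Step 4: Exact two-sided p-value (enumerate n! = 40320 permutations of y under H0): p = 0.548413.
Step 5: alpha = 0.1. fail to reject H0.

tau_b = -0.2143 (C=11, D=17), p = 0.548413, fail to reject H0.


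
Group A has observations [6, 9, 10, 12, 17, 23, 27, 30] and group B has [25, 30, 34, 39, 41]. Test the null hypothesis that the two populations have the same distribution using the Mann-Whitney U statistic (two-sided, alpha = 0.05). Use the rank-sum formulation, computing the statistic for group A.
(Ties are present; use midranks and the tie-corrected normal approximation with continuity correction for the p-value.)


Step 1: Combine and sort all 13 observations; assign midranks.
sorted (value, group): (6,X), (9,X), (10,X), (12,X), (17,X), (23,X), (25,Y), (27,X), (30,X), (30,Y), (34,Y), (39,Y), (41,Y)
ranks: 6->1, 9->2, 10->3, 12->4, 17->5, 23->6, 25->7, 27->8, 30->9.5, 30->9.5, 34->11, 39->12, 41->13
Step 2: Rank sum for X: R1 = 1 + 2 + 3 + 4 + 5 + 6 + 8 + 9.5 = 38.5.
Step 3: U_X = R1 - n1(n1+1)/2 = 38.5 - 8*9/2 = 38.5 - 36 = 2.5.
       U_Y = n1*n2 - U_X = 40 - 2.5 = 37.5.
Step 4: Ties are present, so use the tie-corrected normal approximation (with continuity correction) for the p-value.
Step 5: p-value = 0.012704; compare to alpha = 0.05. reject H0.

U_X = 2.5, p = 0.012704, reject H0 at alpha = 0.05.


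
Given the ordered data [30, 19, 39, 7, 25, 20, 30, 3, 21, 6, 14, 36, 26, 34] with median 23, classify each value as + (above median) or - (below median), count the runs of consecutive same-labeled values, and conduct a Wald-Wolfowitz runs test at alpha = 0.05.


Step 1: Compute median = 23; label A = above, B = below.
Labels in order: ABABABABBBBAAA  (n_A = 7, n_B = 7)
Step 2: Count runs R = 9.
Step 3: Under H0 (random ordering), E[R] = 2*n_A*n_B/(n_A+n_B) + 1 = 2*7*7/14 + 1 = 8.0000.
        Var[R] = 2*n_A*n_B*(2*n_A*n_B - n_A - n_B) / ((n_A+n_B)^2 * (n_A+n_B-1)) = 8232/2548 = 3.2308.
        SD[R] = 1.7974.
Step 4: Continuity-corrected z = (R - 0.5 - E[R]) / SD[R] = (9 - 0.5 - 8.0000) / 1.7974 = 0.2782.
Step 5: Two-sided p-value via normal approximation = 2*(1 - Phi(|z|)) = 0.780879.
Step 6: alpha = 0.05. fail to reject H0.

R = 9, z = 0.2782, p = 0.780879, fail to reject H0.


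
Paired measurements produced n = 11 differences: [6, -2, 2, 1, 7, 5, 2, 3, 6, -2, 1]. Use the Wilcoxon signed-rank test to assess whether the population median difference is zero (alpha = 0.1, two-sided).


Step 1: Drop any zero differences (none here) and take |d_i|.
|d| = [6, 2, 2, 1, 7, 5, 2, 3, 6, 2, 1]
Step 2: Midrank |d_i| (ties get averaged ranks).
ranks: |6|->9.5, |2|->4.5, |2|->4.5, |1|->1.5, |7|->11, |5|->8, |2|->4.5, |3|->7, |6|->9.5, |2|->4.5, |1|->1.5
Step 3: Attach original signs; sum ranks with positive sign and with negative sign.
W+ = 9.5 + 4.5 + 1.5 + 11 + 8 + 4.5 + 7 + 9.5 + 1.5 = 57
W- = 4.5 + 4.5 = 9
(Check: W+ + W- = 66 should equal n(n+1)/2 = 66.)
Step 4: Test statistic W = min(W+, W-) = 9.
Step 5: Ties in |d|, so use the tie-corrected normal approximation.
        E[W] = n(n+1)/4 = 11*12/4 = 33.
        Tie groups: |d|=1 (t=2), |d|=2 (t=4), |d|=6 (t=2); sum(t^3 - t) = 72.
        Var[W] = n(n+1)(2n+1)/24 - sum(t^3-t)/48 = 3036/24 - 72/48 = 125.
        z = (W - E[W]) / sqrt(Var[W]) = (9 - 33) / 11.1803 = -2.1466.
        Two-sided p = 2*Phi(z) = 0.031823.
Step 6: alpha = 0.1. reject H0.

W+ = 57, W- = 9, W = min = 9, p = 0.031823, reject H0.


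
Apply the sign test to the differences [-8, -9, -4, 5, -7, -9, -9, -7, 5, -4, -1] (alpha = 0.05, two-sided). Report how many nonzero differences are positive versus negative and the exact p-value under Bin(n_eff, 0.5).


Step 1: Discard zero differences. Original n = 11; n_eff = number of nonzero differences = 11.
Nonzero differences (with sign): -8, -9, -4, +5, -7, -9, -9, -7, +5, -4, -1
Step 2: Count signs: positive = 2, negative = 9.
Step 3: Under H0: P(positive) = 0.5, so the number of positives S ~ Bin(11, 0.5).
Step 4: Two-sided exact p-value = sum of Bin(11,0.5) probabilities at or below the observed probability = 0.065430.
Step 5: alpha = 0.05. fail to reject H0.

n_eff = 11, pos = 2, neg = 9, p = 0.065430, fail to reject H0.


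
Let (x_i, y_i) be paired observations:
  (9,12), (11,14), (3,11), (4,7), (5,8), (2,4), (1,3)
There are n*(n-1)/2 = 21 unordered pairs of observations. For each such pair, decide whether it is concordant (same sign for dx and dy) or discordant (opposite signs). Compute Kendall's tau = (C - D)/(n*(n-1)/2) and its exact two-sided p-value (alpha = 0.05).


Step 1: Enumerate the 21 unordered pairs (i,j) with i<j and classify each by sign(x_j-x_i) * sign(y_j-y_i).
  (1,2):dx=+2,dy=+2->C; (1,3):dx=-6,dy=-1->C; (1,4):dx=-5,dy=-5->C; (1,5):dx=-4,dy=-4->C
  (1,6):dx=-7,dy=-8->C; (1,7):dx=-8,dy=-9->C; (2,3):dx=-8,dy=-3->C; (2,4):dx=-7,dy=-7->C
  (2,5):dx=-6,dy=-6->C; (2,6):dx=-9,dy=-10->C; (2,7):dx=-10,dy=-11->C; (3,4):dx=+1,dy=-4->D
  (3,5):dx=+2,dy=-3->D; (3,6):dx=-1,dy=-7->C; (3,7):dx=-2,dy=-8->C; (4,5):dx=+1,dy=+1->C
  (4,6):dx=-2,dy=-3->C; (4,7):dx=-3,dy=-4->C; (5,6):dx=-3,dy=-4->C; (5,7):dx=-4,dy=-5->C
  (6,7):dx=-1,dy=-1->C
Step 2: C = 19, D = 2, total pairs = 21.
Step 3: tau = (C - D)/(n(n-1)/2) = (19 - 2)/21 = 0.809524.
Step 4: Exact two-sided p-value (enumerate n! = 5040 permutations of y under H0): p = 0.010714.
Step 5: alpha = 0.05. reject H0.

tau_b = 0.8095 (C=19, D=2), p = 0.010714, reject H0.


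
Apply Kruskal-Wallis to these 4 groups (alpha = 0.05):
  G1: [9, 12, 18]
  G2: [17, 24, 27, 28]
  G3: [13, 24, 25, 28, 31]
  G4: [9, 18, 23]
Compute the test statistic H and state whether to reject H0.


Step 1: Combine all N = 15 observations and assign midranks.
sorted (value, group, rank): (9,G1,1.5), (9,G4,1.5), (12,G1,3), (13,G3,4), (17,G2,5), (18,G1,6.5), (18,G4,6.5), (23,G4,8), (24,G2,9.5), (24,G3,9.5), (25,G3,11), (27,G2,12), (28,G2,13.5), (28,G3,13.5), (31,G3,15)
Step 2: Sum ranks within each group.
R_1 = 11 (n_1 = 3)
R_2 = 40 (n_2 = 4)
R_3 = 53 (n_3 = 5)
R_4 = 16 (n_4 = 3)
Step 3: H = 12/(N(N+1)) * sum(R_i^2/n_i) - 3(N+1)
     = 12/(15*16) * (11^2/3 + 40^2/4 + 53^2/5 + 16^2/3) - 3*16
     = 0.050000 * 1087.47 - 48
     = 6.373333.
Step 4: Ties present; correction factor C = 1 - 24/(15^3 - 15) = 0.992857. Corrected H = 6.373333 / 0.992857 = 6.419185.
Step 5: Under H0, H ~ chi^2(3); p-value = 0.092905.
Step 6: alpha = 0.05. fail to reject H0.

H = 6.4192, df = 3, p = 0.092905, fail to reject H0.


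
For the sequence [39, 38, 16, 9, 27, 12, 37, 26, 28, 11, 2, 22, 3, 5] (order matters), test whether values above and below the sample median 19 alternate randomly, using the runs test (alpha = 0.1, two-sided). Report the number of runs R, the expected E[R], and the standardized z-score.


Step 1: Compute median = 19; label A = above, B = below.
Labels in order: AABBABAAABBABB  (n_A = 7, n_B = 7)
Step 2: Count runs R = 8.
Step 3: Under H0 (random ordering), E[R] = 2*n_A*n_B/(n_A+n_B) + 1 = 2*7*7/14 + 1 = 8.0000.
        Var[R] = 2*n_A*n_B*(2*n_A*n_B - n_A - n_B) / ((n_A+n_B)^2 * (n_A+n_B-1)) = 8232/2548 = 3.2308.
        SD[R] = 1.7974.
Step 4: R = E[R], so z = 0 with no continuity correction.
Step 5: Two-sided p-value via normal approximation = 2*(1 - Phi(|z|)) = 1.000000.
Step 6: alpha = 0.1. fail to reject H0.

R = 8, z = 0.0000, p = 1.000000, fail to reject H0.


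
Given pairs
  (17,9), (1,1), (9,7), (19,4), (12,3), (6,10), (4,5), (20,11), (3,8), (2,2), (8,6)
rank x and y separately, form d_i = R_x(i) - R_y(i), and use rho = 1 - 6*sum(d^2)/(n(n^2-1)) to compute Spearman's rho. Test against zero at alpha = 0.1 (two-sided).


Step 1: Rank x and y separately (midranks; no ties here).
rank(x): 17->9, 1->1, 9->7, 19->10, 12->8, 6->5, 4->4, 20->11, 3->3, 2->2, 8->6
rank(y): 9->9, 1->1, 7->7, 4->4, 3->3, 10->10, 5->5, 11->11, 8->8, 2->2, 6->6
Step 2: d_i = R_x(i) - R_y(i); compute d_i^2.
  (9-9)^2=0, (1-1)^2=0, (7-7)^2=0, (10-4)^2=36, (8-3)^2=25, (5-10)^2=25, (4-5)^2=1, (11-11)^2=0, (3-8)^2=25, (2-2)^2=0, (6-6)^2=0
sum(d^2) = 112.
Step 3: rho = 1 - 6*112 / (11*(11^2 - 1)) = 1 - 672/1320 = 0.490909.
Step 4: Under H0, t = rho * sqrt((n-2)/(1-rho^2)) = 1.6904 ~ t(9).
Step 5: Two-sided p-value from the t-distribution with 9 df = 0.125204.
Step 6: alpha = 0.1. fail to reject H0.

rho = 0.4909, p = 0.125204, fail to reject H0 at alpha = 0.1.


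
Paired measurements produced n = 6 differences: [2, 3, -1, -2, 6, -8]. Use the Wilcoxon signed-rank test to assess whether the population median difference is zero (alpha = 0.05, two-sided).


Step 1: Drop any zero differences (none here) and take |d_i|.
|d| = [2, 3, 1, 2, 6, 8]
Step 2: Midrank |d_i| (ties get averaged ranks).
ranks: |2|->2.5, |3|->4, |1|->1, |2|->2.5, |6|->5, |8|->6
Step 3: Attach original signs; sum ranks with positive sign and with negative sign.
W+ = 2.5 + 4 + 5 = 11.5
W- = 1 + 2.5 + 6 = 9.5
(Check: W+ + W- = 21 should equal n(n+1)/2 = 21.)
Step 4: Test statistic W = min(W+, W-) = 9.5.
Step 5: Ties in |d|, so use the tie-corrected normal approximation.
        E[W] = n(n+1)/4 = 6*7/4 = 10.5.
        Tie groups: |d|=2 (t=2); sum(t^3 - t) = 6.
        Var[W] = n(n+1)(2n+1)/24 - sum(t^3-t)/48 = 546/24 - 6/48 = 22.625.
        z = (W - E[W]) / sqrt(Var[W]) = (9.5 - 10.5) / 4.7566 = -0.2102.
        Two-sided p = 2*Phi(z) = 0.833484.
Step 6: alpha = 0.05. fail to reject H0.

W+ = 11.5, W- = 9.5, W = min = 9.5, p = 0.833484, fail to reject H0.


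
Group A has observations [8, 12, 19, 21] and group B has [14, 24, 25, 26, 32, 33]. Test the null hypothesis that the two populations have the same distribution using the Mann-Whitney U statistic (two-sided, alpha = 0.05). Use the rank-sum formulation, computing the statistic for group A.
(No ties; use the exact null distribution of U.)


Step 1: Combine and sort all 10 observations; assign midranks.
sorted (value, group): (8,X), (12,X), (14,Y), (19,X), (21,X), (24,Y), (25,Y), (26,Y), (32,Y), (33,Y)
ranks: 8->1, 12->2, 14->3, 19->4, 21->5, 24->6, 25->7, 26->8, 32->9, 33->10
Step 2: Rank sum for X: R1 = 1 + 2 + 4 + 5 = 12.
Step 3: U_X = R1 - n1(n1+1)/2 = 12 - 4*5/2 = 12 - 10 = 2.
       U_Y = n1*n2 - U_X = 24 - 2 = 22.
Step 4: No ties, so the exact null distribution of U (based on enumerating the C(10,4) = 210 equally likely rank assignments) gives the two-sided p-value.
Step 5: p-value = 0.038095; compare to alpha = 0.05. reject H0.

U_X = 2, p = 0.038095, reject H0 at alpha = 0.05.


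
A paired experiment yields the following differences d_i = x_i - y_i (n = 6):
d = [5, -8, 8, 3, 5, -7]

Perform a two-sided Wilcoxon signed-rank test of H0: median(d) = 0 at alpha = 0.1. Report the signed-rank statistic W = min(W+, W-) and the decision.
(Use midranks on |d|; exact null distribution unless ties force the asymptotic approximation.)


Step 1: Drop any zero differences (none here) and take |d_i|.
|d| = [5, 8, 8, 3, 5, 7]
Step 2: Midrank |d_i| (ties get averaged ranks).
ranks: |5|->2.5, |8|->5.5, |8|->5.5, |3|->1, |5|->2.5, |7|->4
Step 3: Attach original signs; sum ranks with positive sign and with negative sign.
W+ = 2.5 + 5.5 + 1 + 2.5 = 11.5
W- = 5.5 + 4 = 9.5
(Check: W+ + W- = 21 should equal n(n+1)/2 = 21.)
Step 4: Test statistic W = min(W+, W-) = 9.5.
Step 5: Ties in |d|, so use the tie-corrected normal approximation.
        E[W] = n(n+1)/4 = 6*7/4 = 10.5.
        Tie groups: |d|=5 (t=2), |d|=8 (t=2); sum(t^3 - t) = 12.
        Var[W] = n(n+1)(2n+1)/24 - sum(t^3-t)/48 = 546/24 - 12/48 = 22.5.
        z = (W - E[W]) / sqrt(Var[W]) = (9.5 - 10.5) / 4.7434 = -0.2108.
        Two-sided p = 2*Phi(z) = 0.833029.
Step 6: alpha = 0.1. fail to reject H0.

W+ = 11.5, W- = 9.5, W = min = 9.5, p = 0.833029, fail to reject H0.


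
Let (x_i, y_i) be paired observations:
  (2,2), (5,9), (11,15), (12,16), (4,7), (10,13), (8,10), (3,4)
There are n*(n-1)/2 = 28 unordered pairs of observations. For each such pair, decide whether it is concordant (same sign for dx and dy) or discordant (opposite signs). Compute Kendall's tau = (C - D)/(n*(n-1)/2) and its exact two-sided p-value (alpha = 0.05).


Step 1: Enumerate the 28 unordered pairs (i,j) with i<j and classify each by sign(x_j-x_i) * sign(y_j-y_i).
  (1,2):dx=+3,dy=+7->C; (1,3):dx=+9,dy=+13->C; (1,4):dx=+10,dy=+14->C; (1,5):dx=+2,dy=+5->C
  (1,6):dx=+8,dy=+11->C; (1,7):dx=+6,dy=+8->C; (1,8):dx=+1,dy=+2->C; (2,3):dx=+6,dy=+6->C
  (2,4):dx=+7,dy=+7->C; (2,5):dx=-1,dy=-2->C; (2,6):dx=+5,dy=+4->C; (2,7):dx=+3,dy=+1->C
  (2,8):dx=-2,dy=-5->C; (3,4):dx=+1,dy=+1->C; (3,5):dx=-7,dy=-8->C; (3,6):dx=-1,dy=-2->C
  (3,7):dx=-3,dy=-5->C; (3,8):dx=-8,dy=-11->C; (4,5):dx=-8,dy=-9->C; (4,6):dx=-2,dy=-3->C
  (4,7):dx=-4,dy=-6->C; (4,8):dx=-9,dy=-12->C; (5,6):dx=+6,dy=+6->C; (5,7):dx=+4,dy=+3->C
  (5,8):dx=-1,dy=-3->C; (6,7):dx=-2,dy=-3->C; (6,8):dx=-7,dy=-9->C; (7,8):dx=-5,dy=-6->C
Step 2: C = 28, D = 0, total pairs = 28.
Step 3: tau = (C - D)/(n(n-1)/2) = (28 - 0)/28 = 1.000000.
Step 4: Exact two-sided p-value (enumerate n! = 40320 permutations of y under H0): p = 0.000050.
Step 5: alpha = 0.05. reject H0.

tau_b = 1.0000 (C=28, D=0), p = 0.000050, reject H0.


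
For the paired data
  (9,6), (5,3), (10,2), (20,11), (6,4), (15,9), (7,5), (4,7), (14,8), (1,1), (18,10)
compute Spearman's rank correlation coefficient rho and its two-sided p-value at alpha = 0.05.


Step 1: Rank x and y separately (midranks; no ties here).
rank(x): 9->6, 5->3, 10->7, 20->11, 6->4, 15->9, 7->5, 4->2, 14->8, 1->1, 18->10
rank(y): 6->6, 3->3, 2->2, 11->11, 4->4, 9->9, 5->5, 7->7, 8->8, 1->1, 10->10
Step 2: d_i = R_x(i) - R_y(i); compute d_i^2.
  (6-6)^2=0, (3-3)^2=0, (7-2)^2=25, (11-11)^2=0, (4-4)^2=0, (9-9)^2=0, (5-5)^2=0, (2-7)^2=25, (8-8)^2=0, (1-1)^2=0, (10-10)^2=0
sum(d^2) = 50.
Step 3: rho = 1 - 6*50 / (11*(11^2 - 1)) = 1 - 300/1320 = 0.772727.
Step 4: Under H0, t = rho * sqrt((n-2)/(1-rho^2)) = 3.6522 ~ t(9).
Step 5: Two-sided p-value from the t-distribution with 9 df = 0.005299.
Step 6: alpha = 0.05. reject H0.

rho = 0.7727, p = 0.005299, reject H0 at alpha = 0.05.


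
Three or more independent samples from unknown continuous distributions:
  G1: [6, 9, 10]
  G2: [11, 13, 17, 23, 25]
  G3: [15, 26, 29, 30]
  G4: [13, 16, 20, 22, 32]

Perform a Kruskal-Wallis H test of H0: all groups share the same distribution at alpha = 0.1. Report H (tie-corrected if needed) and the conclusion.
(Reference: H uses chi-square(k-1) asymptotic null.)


Step 1: Combine all N = 17 observations and assign midranks.
sorted (value, group, rank): (6,G1,1), (9,G1,2), (10,G1,3), (11,G2,4), (13,G2,5.5), (13,G4,5.5), (15,G3,7), (16,G4,8), (17,G2,9), (20,G4,10), (22,G4,11), (23,G2,12), (25,G2,13), (26,G3,14), (29,G3,15), (30,G3,16), (32,G4,17)
Step 2: Sum ranks within each group.
R_1 = 6 (n_1 = 3)
R_2 = 43.5 (n_2 = 5)
R_3 = 52 (n_3 = 4)
R_4 = 51.5 (n_4 = 5)
Step 3: H = 12/(N(N+1)) * sum(R_i^2/n_i) - 3(N+1)
     = 12/(17*18) * (6^2/3 + 43.5^2/5 + 52^2/4 + 51.5^2/5) - 3*18
     = 0.039216 * 1596.9 - 54
     = 8.623529.
Step 4: Ties present; correction factor C = 1 - 6/(17^3 - 17) = 0.998775. Corrected H = 8.623529 / 0.998775 = 8.634110.
Step 5: Under H0, H ~ chi^2(3); p-value = 0.034573.
Step 6: alpha = 0.1. reject H0.

H = 8.6341, df = 3, p = 0.034573, reject H0.


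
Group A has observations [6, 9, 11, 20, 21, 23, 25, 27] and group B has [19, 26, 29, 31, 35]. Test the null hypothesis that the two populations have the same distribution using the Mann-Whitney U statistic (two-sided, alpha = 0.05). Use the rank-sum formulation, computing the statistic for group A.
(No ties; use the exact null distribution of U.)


Step 1: Combine and sort all 13 observations; assign midranks.
sorted (value, group): (6,X), (9,X), (11,X), (19,Y), (20,X), (21,X), (23,X), (25,X), (26,Y), (27,X), (29,Y), (31,Y), (35,Y)
ranks: 6->1, 9->2, 11->3, 19->4, 20->5, 21->6, 23->7, 25->8, 26->9, 27->10, 29->11, 31->12, 35->13
Step 2: Rank sum for X: R1 = 1 + 2 + 3 + 5 + 6 + 7 + 8 + 10 = 42.
Step 3: U_X = R1 - n1(n1+1)/2 = 42 - 8*9/2 = 42 - 36 = 6.
       U_Y = n1*n2 - U_X = 40 - 6 = 34.
Step 4: No ties, so the exact null distribution of U (based on enumerating the C(13,8) = 1287 equally likely rank assignments) gives the two-sided p-value.
Step 5: p-value = 0.045066; compare to alpha = 0.05. reject H0.

U_X = 6, p = 0.045066, reject H0 at alpha = 0.05.


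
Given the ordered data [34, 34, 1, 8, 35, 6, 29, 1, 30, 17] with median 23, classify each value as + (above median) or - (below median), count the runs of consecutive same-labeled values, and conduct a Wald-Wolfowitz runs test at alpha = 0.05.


Step 1: Compute median = 23; label A = above, B = below.
Labels in order: AABBABABAB  (n_A = 5, n_B = 5)
Step 2: Count runs R = 8.
Step 3: Under H0 (random ordering), E[R] = 2*n_A*n_B/(n_A+n_B) + 1 = 2*5*5/10 + 1 = 6.0000.
        Var[R] = 2*n_A*n_B*(2*n_A*n_B - n_A - n_B) / ((n_A+n_B)^2 * (n_A+n_B-1)) = 2000/900 = 2.2222.
        SD[R] = 1.4907.
Step 4: Continuity-corrected z = (R - 0.5 - E[R]) / SD[R] = (8 - 0.5 - 6.0000) / 1.4907 = 1.0062.
Step 5: Two-sided p-value via normal approximation = 2*(1 - Phi(|z|)) = 0.314305.
Step 6: alpha = 0.05. fail to reject H0.

R = 8, z = 1.0062, p = 0.314305, fail to reject H0.


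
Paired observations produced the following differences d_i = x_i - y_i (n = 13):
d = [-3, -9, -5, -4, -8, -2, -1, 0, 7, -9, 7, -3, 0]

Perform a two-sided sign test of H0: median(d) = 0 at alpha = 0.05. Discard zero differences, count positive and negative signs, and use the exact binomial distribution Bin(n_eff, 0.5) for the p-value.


Step 1: Discard zero differences. Original n = 13; n_eff = number of nonzero differences = 11.
Nonzero differences (with sign): -3, -9, -5, -4, -8, -2, -1, +7, -9, +7, -3
Step 2: Count signs: positive = 2, negative = 9.
Step 3: Under H0: P(positive) = 0.5, so the number of positives S ~ Bin(11, 0.5).
Step 4: Two-sided exact p-value = sum of Bin(11,0.5) probabilities at or below the observed probability = 0.065430.
Step 5: alpha = 0.05. fail to reject H0.

n_eff = 11, pos = 2, neg = 9, p = 0.065430, fail to reject H0.


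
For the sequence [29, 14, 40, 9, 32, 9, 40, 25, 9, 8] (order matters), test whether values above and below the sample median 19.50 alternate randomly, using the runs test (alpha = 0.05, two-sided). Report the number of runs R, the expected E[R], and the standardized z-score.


Step 1: Compute median = 19.50; label A = above, B = below.
Labels in order: ABABABAABB  (n_A = 5, n_B = 5)
Step 2: Count runs R = 8.
Step 3: Under H0 (random ordering), E[R] = 2*n_A*n_B/(n_A+n_B) + 1 = 2*5*5/10 + 1 = 6.0000.
        Var[R] = 2*n_A*n_B*(2*n_A*n_B - n_A - n_B) / ((n_A+n_B)^2 * (n_A+n_B-1)) = 2000/900 = 2.2222.
        SD[R] = 1.4907.
Step 4: Continuity-corrected z = (R - 0.5 - E[R]) / SD[R] = (8 - 0.5 - 6.0000) / 1.4907 = 1.0062.
Step 5: Two-sided p-value via normal approximation = 2*(1 - Phi(|z|)) = 0.314305.
Step 6: alpha = 0.05. fail to reject H0.

R = 8, z = 1.0062, p = 0.314305, fail to reject H0.


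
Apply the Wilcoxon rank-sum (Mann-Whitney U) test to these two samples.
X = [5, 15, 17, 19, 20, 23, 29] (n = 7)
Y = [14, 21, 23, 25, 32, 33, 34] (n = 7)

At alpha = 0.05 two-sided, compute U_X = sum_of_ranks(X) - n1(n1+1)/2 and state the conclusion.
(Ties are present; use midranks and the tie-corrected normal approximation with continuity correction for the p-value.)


Step 1: Combine and sort all 14 observations; assign midranks.
sorted (value, group): (5,X), (14,Y), (15,X), (17,X), (19,X), (20,X), (21,Y), (23,X), (23,Y), (25,Y), (29,X), (32,Y), (33,Y), (34,Y)
ranks: 5->1, 14->2, 15->3, 17->4, 19->5, 20->6, 21->7, 23->8.5, 23->8.5, 25->10, 29->11, 32->12, 33->13, 34->14
Step 2: Rank sum for X: R1 = 1 + 3 + 4 + 5 + 6 + 8.5 + 11 = 38.5.
Step 3: U_X = R1 - n1(n1+1)/2 = 38.5 - 7*8/2 = 38.5 - 28 = 10.5.
       U_Y = n1*n2 - U_X = 49 - 10.5 = 38.5.
Step 4: Ties are present, so use the tie-corrected normal approximation (with continuity correction) for the p-value.
Step 5: p-value = 0.084192; compare to alpha = 0.05. fail to reject H0.

U_X = 10.5, p = 0.084192, fail to reject H0 at alpha = 0.05.


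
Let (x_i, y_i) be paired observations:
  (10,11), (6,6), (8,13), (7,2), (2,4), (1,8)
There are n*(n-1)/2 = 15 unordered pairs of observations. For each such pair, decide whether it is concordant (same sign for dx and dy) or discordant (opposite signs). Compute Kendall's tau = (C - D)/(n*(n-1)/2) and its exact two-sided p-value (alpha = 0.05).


Step 1: Enumerate the 15 unordered pairs (i,j) with i<j and classify each by sign(x_j-x_i) * sign(y_j-y_i).
  (1,2):dx=-4,dy=-5->C; (1,3):dx=-2,dy=+2->D; (1,4):dx=-3,dy=-9->C; (1,5):dx=-8,dy=-7->C
  (1,6):dx=-9,dy=-3->C; (2,3):dx=+2,dy=+7->C; (2,4):dx=+1,dy=-4->D; (2,5):dx=-4,dy=-2->C
  (2,6):dx=-5,dy=+2->D; (3,4):dx=-1,dy=-11->C; (3,5):dx=-6,dy=-9->C; (3,6):dx=-7,dy=-5->C
  (4,5):dx=-5,dy=+2->D; (4,6):dx=-6,dy=+6->D; (5,6):dx=-1,dy=+4->D
Step 2: C = 9, D = 6, total pairs = 15.
Step 3: tau = (C - D)/(n(n-1)/2) = (9 - 6)/15 = 0.200000.
Step 4: Exact two-sided p-value (enumerate n! = 720 permutations of y under H0): p = 0.719444.
Step 5: alpha = 0.05. fail to reject H0.

tau_b = 0.2000 (C=9, D=6), p = 0.719444, fail to reject H0.


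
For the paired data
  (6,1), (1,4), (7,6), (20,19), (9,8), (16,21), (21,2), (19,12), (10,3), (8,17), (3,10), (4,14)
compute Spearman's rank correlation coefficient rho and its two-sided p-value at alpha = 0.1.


Step 1: Rank x and y separately (midranks; no ties here).
rank(x): 6->4, 1->1, 7->5, 20->11, 9->7, 16->9, 21->12, 19->10, 10->8, 8->6, 3->2, 4->3
rank(y): 1->1, 4->4, 6->5, 19->11, 8->6, 21->12, 2->2, 12->8, 3->3, 17->10, 10->7, 14->9
Step 2: d_i = R_x(i) - R_y(i); compute d_i^2.
  (4-1)^2=9, (1-4)^2=9, (5-5)^2=0, (11-11)^2=0, (7-6)^2=1, (9-12)^2=9, (12-2)^2=100, (10-8)^2=4, (8-3)^2=25, (6-10)^2=16, (2-7)^2=25, (3-9)^2=36
sum(d^2) = 234.
Step 3: rho = 1 - 6*234 / (12*(12^2 - 1)) = 1 - 1404/1716 = 0.181818.
Step 4: Under H0, t = rho * sqrt((n-2)/(1-rho^2)) = 0.5847 ~ t(10).
Step 5: Two-sided p-value from the t-distribution with 10 df = 0.571701.
Step 6: alpha = 0.1. fail to reject H0.

rho = 0.1818, p = 0.571701, fail to reject H0 at alpha = 0.1.


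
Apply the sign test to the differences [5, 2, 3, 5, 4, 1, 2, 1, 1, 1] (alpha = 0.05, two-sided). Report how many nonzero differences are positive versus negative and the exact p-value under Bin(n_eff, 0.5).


Step 1: Discard zero differences. Original n = 10; n_eff = number of nonzero differences = 10.
Nonzero differences (with sign): +5, +2, +3, +5, +4, +1, +2, +1, +1, +1
Step 2: Count signs: positive = 10, negative = 0.
Step 3: Under H0: P(positive) = 0.5, so the number of positives S ~ Bin(10, 0.5).
Step 4: Two-sided exact p-value = sum of Bin(10,0.5) probabilities at or below the observed probability = 0.001953.
Step 5: alpha = 0.05. reject H0.

n_eff = 10, pos = 10, neg = 0, p = 0.001953, reject H0.


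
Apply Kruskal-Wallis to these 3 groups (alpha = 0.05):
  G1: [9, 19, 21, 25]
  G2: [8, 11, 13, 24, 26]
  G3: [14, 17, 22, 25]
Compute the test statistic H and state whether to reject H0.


Step 1: Combine all N = 13 observations and assign midranks.
sorted (value, group, rank): (8,G2,1), (9,G1,2), (11,G2,3), (13,G2,4), (14,G3,5), (17,G3,6), (19,G1,7), (21,G1,8), (22,G3,9), (24,G2,10), (25,G1,11.5), (25,G3,11.5), (26,G2,13)
Step 2: Sum ranks within each group.
R_1 = 28.5 (n_1 = 4)
R_2 = 31 (n_2 = 5)
R_3 = 31.5 (n_3 = 4)
Step 3: H = 12/(N(N+1)) * sum(R_i^2/n_i) - 3(N+1)
     = 12/(13*14) * (28.5^2/4 + 31^2/5 + 31.5^2/4) - 3*14
     = 0.065934 * 643.325 - 42
     = 0.417033.
Step 4: Ties present; correction factor C = 1 - 6/(13^3 - 13) = 0.997253. Corrected H = 0.417033 / 0.997253 = 0.418182.
Step 5: Under H0, H ~ chi^2(2); p-value = 0.811321.
Step 6: alpha = 0.05. fail to reject H0.

H = 0.4182, df = 2, p = 0.811321, fail to reject H0.


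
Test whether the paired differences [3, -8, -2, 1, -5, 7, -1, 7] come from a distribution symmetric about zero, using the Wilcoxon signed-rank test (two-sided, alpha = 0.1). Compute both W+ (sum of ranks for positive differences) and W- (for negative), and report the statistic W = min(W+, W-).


Step 1: Drop any zero differences (none here) and take |d_i|.
|d| = [3, 8, 2, 1, 5, 7, 1, 7]
Step 2: Midrank |d_i| (ties get averaged ranks).
ranks: |3|->4, |8|->8, |2|->3, |1|->1.5, |5|->5, |7|->6.5, |1|->1.5, |7|->6.5
Step 3: Attach original signs; sum ranks with positive sign and with negative sign.
W+ = 4 + 1.5 + 6.5 + 6.5 = 18.5
W- = 8 + 3 + 5 + 1.5 = 17.5
(Check: W+ + W- = 36 should equal n(n+1)/2 = 36.)
Step 4: Test statistic W = min(W+, W-) = 17.5.
Step 5: Ties in |d|, so use the tie-corrected normal approximation.
        E[W] = n(n+1)/4 = 8*9/4 = 18.
        Tie groups: |d|=1 (t=2), |d|=7 (t=2); sum(t^3 - t) = 12.
        Var[W] = n(n+1)(2n+1)/24 - sum(t^3-t)/48 = 1224/24 - 12/48 = 50.75.
        z = (W - E[W]) / sqrt(Var[W]) = (17.5 - 18) / 7.1239 = -0.0702.
        Two-sided p = 2*Phi(z) = 0.944045.
Step 6: alpha = 0.1. fail to reject H0.

W+ = 18.5, W- = 17.5, W = min = 17.5, p = 0.944045, fail to reject H0.
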